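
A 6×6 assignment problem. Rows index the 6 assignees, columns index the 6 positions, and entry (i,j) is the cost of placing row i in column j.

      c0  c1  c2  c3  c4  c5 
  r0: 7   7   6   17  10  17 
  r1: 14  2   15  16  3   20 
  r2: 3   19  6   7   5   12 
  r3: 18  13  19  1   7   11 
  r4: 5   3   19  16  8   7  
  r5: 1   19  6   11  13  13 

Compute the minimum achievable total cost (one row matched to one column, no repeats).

optimal assignment: row0→col2 (cost 6), row1→col1 (cost 2), row2→col4 (cost 5), row3→col3 (cost 1), row4→col5 (cost 7), row5→col0 (cost 1)
total = 6 + 2 + 5 + 1 + 7 + 1 = 22

Minimum assignment cost: 22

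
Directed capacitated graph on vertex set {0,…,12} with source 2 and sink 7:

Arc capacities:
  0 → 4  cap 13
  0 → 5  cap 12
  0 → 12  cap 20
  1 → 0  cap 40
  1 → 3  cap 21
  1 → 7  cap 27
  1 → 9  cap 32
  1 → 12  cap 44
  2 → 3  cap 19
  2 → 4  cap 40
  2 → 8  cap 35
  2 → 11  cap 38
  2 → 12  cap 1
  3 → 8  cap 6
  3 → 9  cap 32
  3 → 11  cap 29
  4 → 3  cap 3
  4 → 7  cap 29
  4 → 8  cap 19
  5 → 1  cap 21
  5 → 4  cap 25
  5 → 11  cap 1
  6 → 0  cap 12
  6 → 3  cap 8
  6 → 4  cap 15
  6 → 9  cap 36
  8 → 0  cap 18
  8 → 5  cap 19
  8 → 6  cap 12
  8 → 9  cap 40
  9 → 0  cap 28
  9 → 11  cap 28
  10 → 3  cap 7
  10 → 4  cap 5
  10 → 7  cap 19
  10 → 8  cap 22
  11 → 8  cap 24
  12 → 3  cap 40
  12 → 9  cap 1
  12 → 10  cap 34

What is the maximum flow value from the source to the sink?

Maximum flow value: 69

augment #1: 2→4→7 bottleneck 29, total now 29
augment #2: 2→12→10→7 bottleneck 1, total now 30
augment #3: 2→8→5→1→7 bottleneck 19, total now 49
augment #4: 2→8→0→5→1→7 bottleneck 2, total now 51
augment #5: 2→8→0→12→10→7 bottleneck 14, total now 65
augment #6: 2→3→8→0→12→10→7 bottleneck 2, total now 67
augment #7: 2→3→9→0→12→10→7 bottleneck 2, total now 69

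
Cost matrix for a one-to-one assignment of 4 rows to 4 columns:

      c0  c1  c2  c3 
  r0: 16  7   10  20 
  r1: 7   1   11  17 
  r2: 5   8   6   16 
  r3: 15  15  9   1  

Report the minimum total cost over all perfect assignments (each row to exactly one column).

optimal assignment: row0→col2 (cost 10), row1→col1 (cost 1), row2→col0 (cost 5), row3→col3 (cost 1)
total = 10 + 1 + 5 + 1 = 17

Minimum assignment cost: 17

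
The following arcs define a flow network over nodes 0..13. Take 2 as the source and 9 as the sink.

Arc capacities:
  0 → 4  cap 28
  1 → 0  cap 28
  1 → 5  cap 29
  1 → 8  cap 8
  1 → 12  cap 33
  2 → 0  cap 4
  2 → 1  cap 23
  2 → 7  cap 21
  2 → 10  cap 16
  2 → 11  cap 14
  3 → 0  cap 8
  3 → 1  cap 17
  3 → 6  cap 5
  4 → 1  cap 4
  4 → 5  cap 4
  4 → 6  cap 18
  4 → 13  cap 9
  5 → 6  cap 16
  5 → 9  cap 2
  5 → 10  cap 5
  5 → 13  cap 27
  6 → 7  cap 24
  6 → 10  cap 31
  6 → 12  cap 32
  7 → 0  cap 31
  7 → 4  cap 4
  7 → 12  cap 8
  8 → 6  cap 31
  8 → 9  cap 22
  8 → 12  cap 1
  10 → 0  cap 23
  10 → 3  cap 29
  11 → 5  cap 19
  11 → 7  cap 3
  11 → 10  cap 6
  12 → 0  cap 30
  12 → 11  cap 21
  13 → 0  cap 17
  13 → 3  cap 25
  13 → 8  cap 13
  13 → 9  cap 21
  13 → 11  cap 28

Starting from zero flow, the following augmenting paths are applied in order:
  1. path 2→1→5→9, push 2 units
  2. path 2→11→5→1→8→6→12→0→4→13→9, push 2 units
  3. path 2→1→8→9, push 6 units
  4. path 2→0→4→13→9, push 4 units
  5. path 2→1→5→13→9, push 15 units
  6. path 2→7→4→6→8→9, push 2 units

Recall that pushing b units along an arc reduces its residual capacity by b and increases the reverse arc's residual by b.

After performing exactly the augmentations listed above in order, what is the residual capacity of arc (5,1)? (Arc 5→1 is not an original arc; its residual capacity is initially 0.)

Residual capacity of (5,1): 15

after path 1 (2→1→5→9, push 2): res(5,1)=2
after path 2 (2→11→5→1→8→6→12→0→4→13→9, push 2): res(5,1)=0
after path 3 (2→1→8→9, push 6): res(5,1)=0
after path 4 (2→0→4→13→9, push 4): res(5,1)=0
after path 5 (2→1→5→13→9, push 15): res(5,1)=15
after path 6 (2→7→4→6→8→9, push 2): res(5,1)=15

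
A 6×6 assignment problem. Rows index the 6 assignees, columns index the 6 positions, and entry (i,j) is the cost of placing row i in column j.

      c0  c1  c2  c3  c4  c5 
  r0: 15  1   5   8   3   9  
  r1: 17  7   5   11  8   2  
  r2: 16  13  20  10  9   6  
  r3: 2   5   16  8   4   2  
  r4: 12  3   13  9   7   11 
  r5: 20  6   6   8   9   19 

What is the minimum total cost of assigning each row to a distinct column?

Minimum assignment cost: 26

optimal assignment: row0→col4 (cost 3), row1→col5 (cost 2), row2→col3 (cost 10), row3→col0 (cost 2), row4→col1 (cost 3), row5→col2 (cost 6)
total = 3 + 2 + 10 + 2 + 3 + 6 = 26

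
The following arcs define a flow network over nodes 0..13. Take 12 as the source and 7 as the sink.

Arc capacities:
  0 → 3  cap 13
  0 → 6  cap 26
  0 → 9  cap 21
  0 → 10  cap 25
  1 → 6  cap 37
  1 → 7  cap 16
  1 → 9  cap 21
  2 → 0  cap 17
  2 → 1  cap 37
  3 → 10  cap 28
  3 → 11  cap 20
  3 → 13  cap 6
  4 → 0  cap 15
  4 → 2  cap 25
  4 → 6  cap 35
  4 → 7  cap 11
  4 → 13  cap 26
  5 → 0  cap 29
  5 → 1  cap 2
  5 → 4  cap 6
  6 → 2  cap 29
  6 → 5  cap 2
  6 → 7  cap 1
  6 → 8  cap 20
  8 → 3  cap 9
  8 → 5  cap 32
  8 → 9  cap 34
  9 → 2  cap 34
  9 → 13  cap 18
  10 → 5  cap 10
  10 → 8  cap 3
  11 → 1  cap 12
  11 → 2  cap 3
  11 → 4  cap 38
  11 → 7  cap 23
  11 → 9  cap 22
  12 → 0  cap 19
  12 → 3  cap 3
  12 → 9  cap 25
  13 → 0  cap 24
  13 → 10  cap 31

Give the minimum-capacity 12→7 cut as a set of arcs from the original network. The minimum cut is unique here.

Min-cut arcs: {(1,7), (3,11), (5,4), (6,7)} (total capacity 43)

augment #1: 12→0→6→7 push 1
augment #2: 12→3→11→7 push 3
augment #3: 12→0→3→11→7 push 13
augment #4: 12→9→2→1→7 push 16
augment #5: 12→0→6→5→4→7 push 2
augment #6: 12→0→10→5→4→7 push 3
augment #7: 12→9→13→10→5→4→7 push 1
augment #8: 12→9→13→10→8→3→11→7 push 3
augment #9: 12→9→2→0→6→8→3→11→7 push 1
max flow = 43; residual-reachable set from 12 gives S-side
cut edges (S→T): {(1,7), (3,11), (5,4), (6,7)} total cap 43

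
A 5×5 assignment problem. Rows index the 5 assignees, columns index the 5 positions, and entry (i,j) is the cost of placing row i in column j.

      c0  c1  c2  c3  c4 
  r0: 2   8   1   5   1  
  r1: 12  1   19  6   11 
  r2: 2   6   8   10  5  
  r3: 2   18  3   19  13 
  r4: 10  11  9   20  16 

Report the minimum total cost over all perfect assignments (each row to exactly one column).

Minimum assignment cost: 22

optimal assignment: row0→col3 (cost 5), row1→col1 (cost 1), row2→col4 (cost 5), row3→col0 (cost 2), row4→col2 (cost 9)
total = 5 + 1 + 5 + 2 + 9 = 22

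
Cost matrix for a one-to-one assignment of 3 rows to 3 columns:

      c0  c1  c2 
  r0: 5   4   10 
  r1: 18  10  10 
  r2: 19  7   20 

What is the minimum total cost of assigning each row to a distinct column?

optimal assignment: row0→col0 (cost 5), row1→col2 (cost 10), row2→col1 (cost 7)
total = 5 + 10 + 7 = 22

Minimum assignment cost: 22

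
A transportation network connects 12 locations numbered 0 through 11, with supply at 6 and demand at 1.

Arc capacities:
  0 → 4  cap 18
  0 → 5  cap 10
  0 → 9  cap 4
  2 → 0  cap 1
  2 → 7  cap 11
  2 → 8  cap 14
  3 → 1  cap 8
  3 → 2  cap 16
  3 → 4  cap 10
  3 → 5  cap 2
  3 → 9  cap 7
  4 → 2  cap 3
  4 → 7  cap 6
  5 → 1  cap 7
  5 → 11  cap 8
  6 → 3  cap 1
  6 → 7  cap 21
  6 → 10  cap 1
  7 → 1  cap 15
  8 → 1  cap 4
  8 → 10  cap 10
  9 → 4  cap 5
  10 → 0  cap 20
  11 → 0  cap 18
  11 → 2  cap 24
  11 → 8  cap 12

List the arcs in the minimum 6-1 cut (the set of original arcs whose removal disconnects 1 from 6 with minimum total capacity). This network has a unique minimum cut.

Min-cut arcs: {(6,3), (6,10), (7,1)} (total capacity 17)

augment #1: 6→3→1 push 1
augment #2: 6→7→1 push 15
augment #3: 6→10→0→5→1 push 1
max flow = 17; residual-reachable set from 6 gives S-side
cut edges (S→T): {(6,3), (6,10), (7,1)} total cap 17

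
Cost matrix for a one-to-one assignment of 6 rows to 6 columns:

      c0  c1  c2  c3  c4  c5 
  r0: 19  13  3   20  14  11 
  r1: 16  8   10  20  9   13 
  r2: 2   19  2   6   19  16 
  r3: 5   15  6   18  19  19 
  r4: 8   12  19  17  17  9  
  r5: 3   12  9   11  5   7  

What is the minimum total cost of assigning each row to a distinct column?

optimal assignment: row0→col2 (cost 3), row1→col1 (cost 8), row2→col3 (cost 6), row3→col0 (cost 5), row4→col5 (cost 9), row5→col4 (cost 5)
total = 3 + 8 + 6 + 5 + 9 + 5 = 36

Minimum assignment cost: 36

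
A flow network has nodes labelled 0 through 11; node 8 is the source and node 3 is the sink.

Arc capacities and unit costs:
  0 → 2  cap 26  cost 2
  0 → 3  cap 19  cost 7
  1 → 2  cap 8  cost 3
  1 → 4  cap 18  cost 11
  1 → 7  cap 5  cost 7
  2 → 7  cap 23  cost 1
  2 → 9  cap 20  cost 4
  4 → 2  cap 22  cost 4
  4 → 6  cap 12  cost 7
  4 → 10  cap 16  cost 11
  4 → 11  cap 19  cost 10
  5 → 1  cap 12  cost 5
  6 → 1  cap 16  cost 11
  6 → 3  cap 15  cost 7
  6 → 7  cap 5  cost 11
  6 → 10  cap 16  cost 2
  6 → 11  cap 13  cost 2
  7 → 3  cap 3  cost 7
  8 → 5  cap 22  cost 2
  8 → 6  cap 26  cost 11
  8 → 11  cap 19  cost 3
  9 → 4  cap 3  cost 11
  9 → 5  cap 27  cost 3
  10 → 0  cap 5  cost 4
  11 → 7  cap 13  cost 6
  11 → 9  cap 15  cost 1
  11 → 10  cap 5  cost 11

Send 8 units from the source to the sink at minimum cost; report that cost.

shortest-cost path #1: 8→11→7→3 push 3 @ unit cost 16 (adds 48)
shortest-cost path #2: 8→6→3 push 5 @ unit cost 18 (adds 90)
total cost = 138

Minimum cost for 8 units: 138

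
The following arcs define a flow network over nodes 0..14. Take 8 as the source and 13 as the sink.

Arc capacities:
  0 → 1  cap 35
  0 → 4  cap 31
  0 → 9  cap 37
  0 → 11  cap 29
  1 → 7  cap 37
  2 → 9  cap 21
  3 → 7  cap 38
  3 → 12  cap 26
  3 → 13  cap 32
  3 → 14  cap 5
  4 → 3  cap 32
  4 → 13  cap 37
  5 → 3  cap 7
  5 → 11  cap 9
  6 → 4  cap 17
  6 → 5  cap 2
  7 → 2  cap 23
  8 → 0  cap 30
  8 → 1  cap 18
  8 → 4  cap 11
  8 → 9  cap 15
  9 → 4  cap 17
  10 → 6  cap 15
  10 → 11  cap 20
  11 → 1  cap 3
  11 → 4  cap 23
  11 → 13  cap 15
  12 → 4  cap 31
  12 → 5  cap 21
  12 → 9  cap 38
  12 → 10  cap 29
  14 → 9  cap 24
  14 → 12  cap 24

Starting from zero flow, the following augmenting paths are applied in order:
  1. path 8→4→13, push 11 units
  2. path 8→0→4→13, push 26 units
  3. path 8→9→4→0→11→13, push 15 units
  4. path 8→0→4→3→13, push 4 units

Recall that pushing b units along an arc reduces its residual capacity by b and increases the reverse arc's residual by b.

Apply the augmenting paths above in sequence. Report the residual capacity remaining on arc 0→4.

after path 1 (8→4→13, push 11): res(0,4)=31
after path 2 (8→0→4→13, push 26): res(0,4)=5
after path 3 (8→9→4→0→11→13, push 15): res(0,4)=20
after path 4 (8→0→4→3→13, push 4): res(0,4)=16

Residual capacity of (0,4): 16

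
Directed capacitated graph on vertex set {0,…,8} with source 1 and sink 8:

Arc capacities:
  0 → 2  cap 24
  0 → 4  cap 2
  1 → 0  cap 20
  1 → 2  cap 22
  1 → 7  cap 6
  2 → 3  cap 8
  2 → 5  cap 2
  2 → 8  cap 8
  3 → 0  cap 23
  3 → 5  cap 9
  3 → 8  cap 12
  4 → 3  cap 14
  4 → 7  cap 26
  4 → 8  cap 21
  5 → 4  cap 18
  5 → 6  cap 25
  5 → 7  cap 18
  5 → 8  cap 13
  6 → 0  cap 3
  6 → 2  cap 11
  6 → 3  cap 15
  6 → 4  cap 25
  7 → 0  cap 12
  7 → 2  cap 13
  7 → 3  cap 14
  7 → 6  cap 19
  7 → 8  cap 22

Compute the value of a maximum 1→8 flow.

Maximum flow value: 26

augment #1: 1→2→8 bottleneck 8, total now 8
augment #2: 1→7→8 bottleneck 6, total now 14
augment #3: 1→0→4→8 bottleneck 2, total now 16
augment #4: 1→2→3→8 bottleneck 8, total now 24
augment #5: 1→2→5→8 bottleneck 2, total now 26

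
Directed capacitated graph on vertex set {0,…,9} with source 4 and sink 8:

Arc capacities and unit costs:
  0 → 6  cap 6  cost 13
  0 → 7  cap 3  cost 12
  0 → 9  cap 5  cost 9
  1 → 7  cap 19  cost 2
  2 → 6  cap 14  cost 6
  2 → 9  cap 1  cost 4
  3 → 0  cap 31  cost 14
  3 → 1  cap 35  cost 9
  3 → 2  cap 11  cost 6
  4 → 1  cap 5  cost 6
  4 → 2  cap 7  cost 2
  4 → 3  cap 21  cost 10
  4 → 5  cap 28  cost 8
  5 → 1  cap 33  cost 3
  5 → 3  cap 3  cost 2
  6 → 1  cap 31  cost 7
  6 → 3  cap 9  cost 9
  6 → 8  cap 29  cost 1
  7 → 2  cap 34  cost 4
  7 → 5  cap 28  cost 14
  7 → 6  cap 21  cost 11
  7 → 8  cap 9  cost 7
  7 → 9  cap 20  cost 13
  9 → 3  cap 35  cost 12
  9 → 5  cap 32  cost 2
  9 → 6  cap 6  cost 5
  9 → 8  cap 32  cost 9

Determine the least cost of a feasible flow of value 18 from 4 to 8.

Minimum cost for 18 units: 264

shortest-cost path #1: 4→2→6→8 push 7 @ unit cost 9 (adds 63)
shortest-cost path #2: 4→1→7→8 push 5 @ unit cost 15 (adds 75)
shortest-cost path #3: 4→5→1→7→8 push 4 @ unit cost 20 (adds 80)
shortest-cost path #4: 4→3→2→6→8 push 2 @ unit cost 23 (adds 46)
total cost = 264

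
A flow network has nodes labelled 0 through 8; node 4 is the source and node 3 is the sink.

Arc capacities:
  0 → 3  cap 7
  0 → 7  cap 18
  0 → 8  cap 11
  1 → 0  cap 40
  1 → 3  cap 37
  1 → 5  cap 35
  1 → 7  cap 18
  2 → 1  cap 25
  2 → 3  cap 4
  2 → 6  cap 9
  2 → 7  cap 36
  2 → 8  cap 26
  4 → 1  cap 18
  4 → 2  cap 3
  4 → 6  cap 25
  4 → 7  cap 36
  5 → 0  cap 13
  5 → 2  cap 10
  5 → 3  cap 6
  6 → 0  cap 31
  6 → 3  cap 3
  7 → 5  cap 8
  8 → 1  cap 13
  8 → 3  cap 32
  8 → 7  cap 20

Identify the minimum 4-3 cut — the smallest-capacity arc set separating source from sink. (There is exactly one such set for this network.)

augment #1: 4→1→3 push 18
augment #2: 4→2→3 push 3
augment #3: 4→6→3 push 3
augment #4: 4→6→0→3 push 7
augment #5: 4→7→5→3 push 6
augment #6: 4→6→0→8→3 push 11
augment #7: 4→7→5→2→3 push 1
augment #8: 4→7→5→2→1→3 push 1
max flow = 50; residual-reachable set from 4 gives S-side
cut edges (S→T): {(0,3), (0,8), (4,1), (4,2), (6,3), (7,5)} total cap 50

Min-cut arcs: {(0,3), (0,8), (4,1), (4,2), (6,3), (7,5)} (total capacity 50)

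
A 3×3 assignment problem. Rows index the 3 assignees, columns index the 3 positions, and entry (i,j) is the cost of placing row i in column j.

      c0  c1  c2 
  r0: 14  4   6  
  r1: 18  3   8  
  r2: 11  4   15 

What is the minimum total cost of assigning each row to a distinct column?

optimal assignment: row0→col2 (cost 6), row1→col1 (cost 3), row2→col0 (cost 11)
total = 6 + 3 + 11 = 20

Minimum assignment cost: 20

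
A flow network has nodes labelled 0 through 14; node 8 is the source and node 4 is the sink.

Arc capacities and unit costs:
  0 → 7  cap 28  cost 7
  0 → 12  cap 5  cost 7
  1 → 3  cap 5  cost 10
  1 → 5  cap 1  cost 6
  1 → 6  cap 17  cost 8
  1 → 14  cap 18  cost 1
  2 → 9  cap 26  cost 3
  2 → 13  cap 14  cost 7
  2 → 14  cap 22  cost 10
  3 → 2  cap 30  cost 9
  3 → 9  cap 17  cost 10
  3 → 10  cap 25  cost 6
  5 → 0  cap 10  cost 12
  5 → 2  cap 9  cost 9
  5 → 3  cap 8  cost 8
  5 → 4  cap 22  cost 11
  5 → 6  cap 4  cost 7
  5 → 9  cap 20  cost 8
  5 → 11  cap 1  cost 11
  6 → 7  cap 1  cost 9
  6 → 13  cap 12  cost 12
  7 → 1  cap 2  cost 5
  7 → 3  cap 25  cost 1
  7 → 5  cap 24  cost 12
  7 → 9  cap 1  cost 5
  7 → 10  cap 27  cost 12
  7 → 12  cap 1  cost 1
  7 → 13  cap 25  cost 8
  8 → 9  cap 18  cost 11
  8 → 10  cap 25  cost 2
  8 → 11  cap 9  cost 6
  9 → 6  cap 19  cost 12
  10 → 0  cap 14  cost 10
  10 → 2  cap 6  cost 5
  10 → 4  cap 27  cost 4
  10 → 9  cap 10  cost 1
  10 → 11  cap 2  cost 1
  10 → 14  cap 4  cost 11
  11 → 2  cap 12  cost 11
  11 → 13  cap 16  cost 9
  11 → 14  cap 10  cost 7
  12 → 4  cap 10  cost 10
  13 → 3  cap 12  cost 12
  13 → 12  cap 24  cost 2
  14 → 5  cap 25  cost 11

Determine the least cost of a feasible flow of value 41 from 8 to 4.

Minimum cost for 41 units: 758

shortest-cost path #1: 8→10→4 push 25 @ unit cost 6 (adds 150)
shortest-cost path #2: 8→11→13→12→4 push 9 @ unit cost 27 (adds 243)
shortest-cost path #3: 8→9→6→7→12→4 push 1 @ unit cost 43 (adds 43)
shortest-cost path #4: 8→9→6→13→12→7→3→10→4 push 1 @ unit cost 47 (adds 47)
shortest-cost path #5: 8→9→6→13→11→14→5→4 push 5 @ unit cost 55 (adds 275)
total cost = 758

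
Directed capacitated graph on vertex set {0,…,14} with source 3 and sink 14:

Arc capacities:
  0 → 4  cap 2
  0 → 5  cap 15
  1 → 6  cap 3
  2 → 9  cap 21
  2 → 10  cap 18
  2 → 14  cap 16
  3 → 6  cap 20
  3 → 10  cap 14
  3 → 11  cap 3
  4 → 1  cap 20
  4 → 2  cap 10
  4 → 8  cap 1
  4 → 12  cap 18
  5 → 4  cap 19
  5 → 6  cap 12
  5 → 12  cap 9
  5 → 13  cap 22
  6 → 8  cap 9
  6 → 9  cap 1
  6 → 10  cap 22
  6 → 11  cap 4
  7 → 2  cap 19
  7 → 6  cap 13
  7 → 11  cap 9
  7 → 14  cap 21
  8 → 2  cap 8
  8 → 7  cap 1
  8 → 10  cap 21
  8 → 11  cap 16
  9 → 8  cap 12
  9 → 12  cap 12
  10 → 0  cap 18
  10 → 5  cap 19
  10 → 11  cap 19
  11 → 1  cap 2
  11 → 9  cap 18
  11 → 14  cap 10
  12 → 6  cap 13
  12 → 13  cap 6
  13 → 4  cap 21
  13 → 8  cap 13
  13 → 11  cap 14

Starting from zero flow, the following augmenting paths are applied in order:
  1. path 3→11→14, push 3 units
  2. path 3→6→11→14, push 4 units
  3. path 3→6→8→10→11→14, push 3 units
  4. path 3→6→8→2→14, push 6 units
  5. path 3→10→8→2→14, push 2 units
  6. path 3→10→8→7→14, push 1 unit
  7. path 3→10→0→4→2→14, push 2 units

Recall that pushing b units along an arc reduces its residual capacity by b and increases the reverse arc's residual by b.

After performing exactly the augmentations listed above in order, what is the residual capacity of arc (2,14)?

Residual capacity of (2,14): 6

after path 1 (3→11→14, push 3): res(2,14)=16
after path 2 (3→6→11→14, push 4): res(2,14)=16
after path 3 (3→6→8→10→11→14, push 3): res(2,14)=16
after path 4 (3→6→8→2→14, push 6): res(2,14)=10
after path 5 (3→10→8→2→14, push 2): res(2,14)=8
after path 6 (3→10→8→7→14, push 1): res(2,14)=8
after path 7 (3→10→0→4→2→14, push 2): res(2,14)=6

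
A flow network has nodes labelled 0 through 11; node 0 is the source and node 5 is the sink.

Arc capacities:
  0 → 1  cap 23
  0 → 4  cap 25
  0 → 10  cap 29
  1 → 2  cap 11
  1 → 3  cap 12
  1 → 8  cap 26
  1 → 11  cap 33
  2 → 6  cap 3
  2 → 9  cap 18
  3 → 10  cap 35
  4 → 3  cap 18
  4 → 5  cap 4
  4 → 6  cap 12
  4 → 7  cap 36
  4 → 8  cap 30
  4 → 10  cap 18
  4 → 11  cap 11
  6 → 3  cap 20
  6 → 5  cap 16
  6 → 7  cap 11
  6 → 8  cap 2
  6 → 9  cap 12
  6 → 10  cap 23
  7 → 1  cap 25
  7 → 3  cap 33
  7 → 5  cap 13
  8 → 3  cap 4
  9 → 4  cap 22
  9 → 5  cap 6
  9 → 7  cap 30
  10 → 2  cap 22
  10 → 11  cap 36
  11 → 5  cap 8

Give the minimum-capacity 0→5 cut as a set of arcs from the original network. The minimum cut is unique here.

augment #1: 0→4→5 push 4
augment #2: 0→1→11→5 push 8
augment #3: 0→4→6→5 push 12
augment #4: 0→4→7→5 push 9
augment #5: 0→1→2→6→5 push 3
augment #6: 0→1→2→9→5 push 6
augment #7: 0→1→2→9→7→5 push 2
augment #8: 0→10→2→9→7→5 push 2
max flow = 46; residual-reachable set from 0 gives S-side
cut edges (S→T): {(2,6), (4,5), (4,6), (7,5), (9,5), (11,5)} total cap 46

Min-cut arcs: {(2,6), (4,5), (4,6), (7,5), (9,5), (11,5)} (total capacity 46)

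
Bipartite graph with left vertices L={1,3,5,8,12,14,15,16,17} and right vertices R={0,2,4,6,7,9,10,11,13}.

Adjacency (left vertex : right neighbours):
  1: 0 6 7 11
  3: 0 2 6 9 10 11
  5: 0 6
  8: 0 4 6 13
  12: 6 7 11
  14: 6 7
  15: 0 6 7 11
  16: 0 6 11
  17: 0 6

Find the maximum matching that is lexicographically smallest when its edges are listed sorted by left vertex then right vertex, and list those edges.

|M| = 6 (so the lex-smallest maximum matching has 6 edges)
process left vertices in ascending order; for each, take the smallest-labelled available neighbour that still permits 6 edges overall, or leave it unmatched if none does
lex-smallest matching: {1-0, 3-2, 5-6, 8-4, 12-7, 15-11}

Lex-smallest maximum matching: {(1,0), (3,2), (5,6), (8,4), (12,7), (15,11)}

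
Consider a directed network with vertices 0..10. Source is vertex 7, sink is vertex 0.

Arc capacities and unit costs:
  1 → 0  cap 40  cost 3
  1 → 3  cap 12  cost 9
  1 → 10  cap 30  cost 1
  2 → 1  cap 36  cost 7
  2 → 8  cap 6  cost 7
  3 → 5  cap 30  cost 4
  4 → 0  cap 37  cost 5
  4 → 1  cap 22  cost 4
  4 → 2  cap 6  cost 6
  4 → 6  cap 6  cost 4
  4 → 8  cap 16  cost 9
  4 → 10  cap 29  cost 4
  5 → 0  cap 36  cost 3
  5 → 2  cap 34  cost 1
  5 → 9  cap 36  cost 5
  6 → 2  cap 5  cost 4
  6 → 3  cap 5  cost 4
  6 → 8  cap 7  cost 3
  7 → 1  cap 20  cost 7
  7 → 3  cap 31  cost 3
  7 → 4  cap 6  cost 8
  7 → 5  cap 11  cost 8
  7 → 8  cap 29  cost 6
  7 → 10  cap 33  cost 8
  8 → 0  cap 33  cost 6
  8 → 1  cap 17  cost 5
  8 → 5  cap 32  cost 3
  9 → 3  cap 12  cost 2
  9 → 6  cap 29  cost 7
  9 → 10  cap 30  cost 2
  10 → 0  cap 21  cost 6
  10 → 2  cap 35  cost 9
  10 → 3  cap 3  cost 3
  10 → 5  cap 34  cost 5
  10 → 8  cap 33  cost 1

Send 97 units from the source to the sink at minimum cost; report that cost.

Minimum cost for 97 units: 1076

shortest-cost path #1: 7→1→0 push 20 @ unit cost 10 (adds 200)
shortest-cost path #2: 7→3→5→0 push 30 @ unit cost 10 (adds 300)
shortest-cost path #3: 7→5→0 push 6 @ unit cost 11 (adds 66)
shortest-cost path #4: 7→8→0 push 29 @ unit cost 12 (adds 348)
shortest-cost path #5: 7→4→0 push 6 @ unit cost 13 (adds 78)
shortest-cost path #6: 7→10→0 push 6 @ unit cost 14 (adds 84)
total cost = 1076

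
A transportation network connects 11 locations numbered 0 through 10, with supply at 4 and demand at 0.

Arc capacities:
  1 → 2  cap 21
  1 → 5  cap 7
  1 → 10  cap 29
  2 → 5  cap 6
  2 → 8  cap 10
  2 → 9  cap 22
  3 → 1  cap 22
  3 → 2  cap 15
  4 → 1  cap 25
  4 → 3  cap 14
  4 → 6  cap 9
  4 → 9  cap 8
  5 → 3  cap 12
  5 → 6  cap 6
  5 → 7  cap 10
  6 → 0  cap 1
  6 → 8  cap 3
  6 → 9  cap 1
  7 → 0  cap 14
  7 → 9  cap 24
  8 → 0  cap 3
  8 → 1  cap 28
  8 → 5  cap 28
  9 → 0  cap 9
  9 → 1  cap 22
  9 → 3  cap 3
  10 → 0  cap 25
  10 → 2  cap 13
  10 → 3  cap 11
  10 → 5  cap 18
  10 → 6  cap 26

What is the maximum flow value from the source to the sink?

Maximum flow value: 48

augment #1: 4→6→0 bottleneck 1, total now 1
augment #2: 4→9→0 bottleneck 8, total now 9
augment #3: 4→1→10→0 bottleneck 25, total now 34
augment #4: 4→6→8→0 bottleneck 3, total now 37
augment #5: 4→6→9→0 bottleneck 1, total now 38
augment #6: 4→3→1→5→7→0 bottleneck 7, total now 45
augment #7: 4→3→2→5→7→0 bottleneck 3, total now 48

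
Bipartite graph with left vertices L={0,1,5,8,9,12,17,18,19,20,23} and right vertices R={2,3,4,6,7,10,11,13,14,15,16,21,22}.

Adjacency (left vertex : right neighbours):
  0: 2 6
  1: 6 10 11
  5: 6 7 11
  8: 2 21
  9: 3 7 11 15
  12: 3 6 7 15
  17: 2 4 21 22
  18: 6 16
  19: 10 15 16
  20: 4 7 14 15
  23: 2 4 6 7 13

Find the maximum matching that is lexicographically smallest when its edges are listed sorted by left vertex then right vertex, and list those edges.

|M| = 11 (so the lex-smallest maximum matching has 11 edges)
process left vertices in ascending order; for each, take the smallest-labelled available neighbour that still permits 11 edges overall, or leave it unmatched if none does
lex-smallest matching: {0-2, 1-6, 5-7, 8-21, 9-3, 12-15, 17-4, 18-16, 19-10, 20-14, 23-13}

Lex-smallest maximum matching: {(0,2), (1,6), (5,7), (8,21), (9,3), (12,15), (17,4), (18,16), (19,10), (20,14), (23,13)}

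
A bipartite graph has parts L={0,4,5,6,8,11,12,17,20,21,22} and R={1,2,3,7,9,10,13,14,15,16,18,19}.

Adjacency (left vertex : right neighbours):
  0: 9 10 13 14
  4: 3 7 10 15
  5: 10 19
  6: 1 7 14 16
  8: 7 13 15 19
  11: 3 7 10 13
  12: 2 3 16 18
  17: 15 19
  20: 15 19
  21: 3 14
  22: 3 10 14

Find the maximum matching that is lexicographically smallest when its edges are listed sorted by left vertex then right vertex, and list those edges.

Lex-smallest maximum matching: {(0,9), (4,3), (5,10), (6,1), (8,7), (11,13), (12,2), (17,15), (20,19), (21,14)}

|M| = 10 (so the lex-smallest maximum matching has 10 edges)
process left vertices in ascending order; for each, take the smallest-labelled available neighbour that still permits 10 edges overall, or leave it unmatched if none does
lex-smallest matching: {0-9, 4-3, 5-10, 6-1, 8-7, 11-13, 12-2, 17-15, 20-19, 21-14}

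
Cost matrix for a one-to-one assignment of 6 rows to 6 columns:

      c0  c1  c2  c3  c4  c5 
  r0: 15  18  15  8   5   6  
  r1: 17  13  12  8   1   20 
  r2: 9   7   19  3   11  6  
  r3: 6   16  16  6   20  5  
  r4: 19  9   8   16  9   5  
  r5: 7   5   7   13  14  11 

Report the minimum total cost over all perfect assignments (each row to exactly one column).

Minimum assignment cost: 29

optimal assignment: row0→col5 (cost 6), row1→col4 (cost 1), row2→col3 (cost 3), row3→col0 (cost 6), row4→col2 (cost 8), row5→col1 (cost 5)
total = 6 + 1 + 3 + 6 + 8 + 5 = 29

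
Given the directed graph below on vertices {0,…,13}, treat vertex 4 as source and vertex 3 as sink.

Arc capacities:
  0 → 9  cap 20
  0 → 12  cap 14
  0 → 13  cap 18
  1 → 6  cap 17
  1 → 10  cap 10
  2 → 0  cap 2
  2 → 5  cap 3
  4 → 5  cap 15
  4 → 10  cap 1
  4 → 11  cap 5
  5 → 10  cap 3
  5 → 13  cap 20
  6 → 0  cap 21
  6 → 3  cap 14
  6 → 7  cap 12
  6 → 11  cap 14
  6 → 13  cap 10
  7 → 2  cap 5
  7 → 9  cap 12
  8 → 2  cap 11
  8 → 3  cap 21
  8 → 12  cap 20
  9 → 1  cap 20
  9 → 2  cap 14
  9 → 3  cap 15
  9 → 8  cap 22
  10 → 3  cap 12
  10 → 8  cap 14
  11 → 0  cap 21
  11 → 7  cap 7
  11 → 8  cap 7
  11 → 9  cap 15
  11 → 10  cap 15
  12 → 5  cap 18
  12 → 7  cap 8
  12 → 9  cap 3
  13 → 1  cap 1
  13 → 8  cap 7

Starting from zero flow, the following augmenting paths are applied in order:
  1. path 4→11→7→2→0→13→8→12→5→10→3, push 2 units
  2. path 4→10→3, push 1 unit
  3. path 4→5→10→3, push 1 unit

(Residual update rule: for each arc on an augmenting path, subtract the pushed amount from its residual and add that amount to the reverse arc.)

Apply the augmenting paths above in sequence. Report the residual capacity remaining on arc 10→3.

after path 1 (4→11→7→2→0→13→8→12→5→10→3, push 2): res(10,3)=10
after path 2 (4→10→3, push 1): res(10,3)=9
after path 3 (4→5→10→3, push 1): res(10,3)=8

Residual capacity of (10,3): 8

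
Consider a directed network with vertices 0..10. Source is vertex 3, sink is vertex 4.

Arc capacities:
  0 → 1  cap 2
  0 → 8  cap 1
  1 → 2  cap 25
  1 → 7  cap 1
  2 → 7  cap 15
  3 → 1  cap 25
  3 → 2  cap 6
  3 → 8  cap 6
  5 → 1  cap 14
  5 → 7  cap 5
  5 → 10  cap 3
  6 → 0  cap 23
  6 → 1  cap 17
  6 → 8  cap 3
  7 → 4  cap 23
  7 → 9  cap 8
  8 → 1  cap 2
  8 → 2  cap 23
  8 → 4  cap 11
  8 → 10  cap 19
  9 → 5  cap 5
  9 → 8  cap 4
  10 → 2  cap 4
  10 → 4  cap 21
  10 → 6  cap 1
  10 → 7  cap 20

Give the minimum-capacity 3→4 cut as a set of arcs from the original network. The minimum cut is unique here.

augment #1: 3→8→4 push 6
augment #2: 3→1→7→4 push 1
augment #3: 3→2→7→4 push 6
augment #4: 3→1→2→7→4 push 9
max flow = 22; residual-reachable set from 3 gives S-side
cut edges (S→T): {(1,7), (2,7), (3,8)} total cap 22

Min-cut arcs: {(1,7), (2,7), (3,8)} (total capacity 22)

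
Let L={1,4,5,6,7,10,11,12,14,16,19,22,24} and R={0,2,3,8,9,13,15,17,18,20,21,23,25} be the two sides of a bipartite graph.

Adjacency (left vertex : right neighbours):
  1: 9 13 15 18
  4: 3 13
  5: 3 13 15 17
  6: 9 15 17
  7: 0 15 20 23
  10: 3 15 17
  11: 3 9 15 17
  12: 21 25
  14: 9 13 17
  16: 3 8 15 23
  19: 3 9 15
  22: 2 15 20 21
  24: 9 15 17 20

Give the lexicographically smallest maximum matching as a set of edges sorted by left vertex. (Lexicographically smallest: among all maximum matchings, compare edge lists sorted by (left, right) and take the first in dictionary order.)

|M| = 11 (so the lex-smallest maximum matching has 11 edges)
process left vertices in ascending order; for each, take the smallest-labelled available neighbour that still permits 11 edges overall, or leave it unmatched if none does
lex-smallest matching: {1-18, 4-3, 5-13, 6-9, 7-0, 10-15, 11-17, 12-21, 16-8, 22-2, 24-20}

Lex-smallest maximum matching: {(1,18), (4,3), (5,13), (6,9), (7,0), (10,15), (11,17), (12,21), (16,8), (22,2), (24,20)}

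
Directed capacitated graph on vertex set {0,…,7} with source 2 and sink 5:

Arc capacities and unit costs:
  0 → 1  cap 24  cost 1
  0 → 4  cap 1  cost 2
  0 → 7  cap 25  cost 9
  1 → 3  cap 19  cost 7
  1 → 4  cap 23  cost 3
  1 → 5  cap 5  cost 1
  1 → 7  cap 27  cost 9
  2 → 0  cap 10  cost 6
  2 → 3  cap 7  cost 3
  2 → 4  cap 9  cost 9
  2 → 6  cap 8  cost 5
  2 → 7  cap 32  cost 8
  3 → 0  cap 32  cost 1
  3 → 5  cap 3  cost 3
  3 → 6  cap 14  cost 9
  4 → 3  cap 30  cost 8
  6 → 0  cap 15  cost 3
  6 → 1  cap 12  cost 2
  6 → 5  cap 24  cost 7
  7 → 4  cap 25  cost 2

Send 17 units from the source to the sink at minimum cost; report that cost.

Minimum cost for 17 units: 167

shortest-cost path #1: 2→3→5 push 3 @ unit cost 6 (adds 18)
shortest-cost path #2: 2→3→0→1→5 push 4 @ unit cost 6 (adds 24)
shortest-cost path #3: 2→6→1→5 push 1 @ unit cost 8 (adds 8)
shortest-cost path #4: 2→6→5 push 7 @ unit cost 12 (adds 84)
shortest-cost path #5: 2→0→1→6→5 push 1 @ unit cost 12 (adds 12)
shortest-cost path #6: 2→0→3→6→5 push 1 @ unit cost 21 (adds 21)
total cost = 167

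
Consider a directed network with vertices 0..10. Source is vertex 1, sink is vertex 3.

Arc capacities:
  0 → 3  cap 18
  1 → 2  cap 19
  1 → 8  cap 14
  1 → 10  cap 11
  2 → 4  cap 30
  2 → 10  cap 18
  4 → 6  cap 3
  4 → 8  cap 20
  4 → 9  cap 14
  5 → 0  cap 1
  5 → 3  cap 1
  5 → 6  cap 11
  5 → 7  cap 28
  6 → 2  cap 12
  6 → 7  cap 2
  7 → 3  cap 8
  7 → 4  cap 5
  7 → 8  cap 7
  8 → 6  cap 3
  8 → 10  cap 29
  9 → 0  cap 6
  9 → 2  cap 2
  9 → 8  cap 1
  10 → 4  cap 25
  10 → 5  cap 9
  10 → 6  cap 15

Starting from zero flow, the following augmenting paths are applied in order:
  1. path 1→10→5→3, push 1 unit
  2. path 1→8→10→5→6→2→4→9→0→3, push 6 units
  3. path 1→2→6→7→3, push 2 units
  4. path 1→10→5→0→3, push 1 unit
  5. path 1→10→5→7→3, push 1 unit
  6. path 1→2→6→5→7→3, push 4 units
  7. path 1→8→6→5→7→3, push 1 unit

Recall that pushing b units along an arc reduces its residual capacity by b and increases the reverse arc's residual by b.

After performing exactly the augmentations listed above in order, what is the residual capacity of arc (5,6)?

after path 1 (1→10→5→3, push 1): res(5,6)=11
after path 2 (1→8→10→5→6→2→4→9→0→3, push 6): res(5,6)=5
after path 3 (1→2→6→7→3, push 2): res(5,6)=5
after path 4 (1→10→5→0→3, push 1): res(5,6)=5
after path 5 (1→10→5→7→3, push 1): res(5,6)=5
after path 6 (1→2→6→5→7→3, push 4): res(5,6)=9
after path 7 (1→8→6→5→7→3, push 1): res(5,6)=10

Residual capacity of (5,6): 10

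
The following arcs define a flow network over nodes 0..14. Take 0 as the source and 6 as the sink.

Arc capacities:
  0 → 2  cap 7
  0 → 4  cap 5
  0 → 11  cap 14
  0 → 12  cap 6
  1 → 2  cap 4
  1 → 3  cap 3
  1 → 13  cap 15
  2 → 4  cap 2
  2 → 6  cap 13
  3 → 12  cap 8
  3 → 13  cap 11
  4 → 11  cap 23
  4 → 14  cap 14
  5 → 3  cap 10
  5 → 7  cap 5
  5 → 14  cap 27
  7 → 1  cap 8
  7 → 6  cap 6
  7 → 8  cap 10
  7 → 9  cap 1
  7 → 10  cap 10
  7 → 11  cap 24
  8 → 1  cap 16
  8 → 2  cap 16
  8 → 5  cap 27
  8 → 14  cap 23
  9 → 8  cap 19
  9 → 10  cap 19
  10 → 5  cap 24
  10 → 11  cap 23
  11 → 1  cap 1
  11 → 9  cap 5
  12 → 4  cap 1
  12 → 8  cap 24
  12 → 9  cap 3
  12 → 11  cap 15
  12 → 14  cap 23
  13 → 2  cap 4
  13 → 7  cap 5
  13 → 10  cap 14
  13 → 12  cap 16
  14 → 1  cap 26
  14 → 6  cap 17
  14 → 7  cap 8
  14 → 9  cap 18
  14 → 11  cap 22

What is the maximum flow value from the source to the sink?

Maximum flow value: 24

augment #1: 0→2→6 bottleneck 7, total now 7
augment #2: 0→4→14→6 bottleneck 5, total now 12
augment #3: 0→12→14→6 bottleneck 6, total now 18
augment #4: 0→11→1→2→6 bottleneck 1, total now 19
augment #5: 0→11→9→8→2→6 bottleneck 5, total now 24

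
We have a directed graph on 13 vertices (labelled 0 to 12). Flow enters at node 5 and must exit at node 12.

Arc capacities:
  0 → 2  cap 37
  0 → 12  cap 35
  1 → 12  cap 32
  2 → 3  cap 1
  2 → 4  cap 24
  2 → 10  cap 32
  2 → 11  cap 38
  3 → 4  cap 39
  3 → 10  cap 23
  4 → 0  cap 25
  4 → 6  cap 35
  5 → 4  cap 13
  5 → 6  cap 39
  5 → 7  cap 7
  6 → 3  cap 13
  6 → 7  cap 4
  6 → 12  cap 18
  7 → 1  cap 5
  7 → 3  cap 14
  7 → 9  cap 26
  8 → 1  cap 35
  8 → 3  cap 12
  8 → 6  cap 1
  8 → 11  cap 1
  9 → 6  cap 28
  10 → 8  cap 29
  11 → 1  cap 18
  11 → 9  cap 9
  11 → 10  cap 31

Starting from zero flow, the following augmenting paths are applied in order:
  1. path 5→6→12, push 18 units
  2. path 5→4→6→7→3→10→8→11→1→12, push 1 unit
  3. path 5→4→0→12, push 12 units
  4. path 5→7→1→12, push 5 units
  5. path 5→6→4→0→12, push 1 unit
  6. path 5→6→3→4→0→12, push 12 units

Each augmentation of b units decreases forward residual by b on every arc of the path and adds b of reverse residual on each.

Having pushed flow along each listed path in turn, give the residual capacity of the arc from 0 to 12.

after path 1 (5→6→12, push 18): res(0,12)=35
after path 2 (5→4→6→7→3→10→8→11→1→12, push 1): res(0,12)=35
after path 3 (5→4→0→12, push 12): res(0,12)=23
after path 4 (5→7→1→12, push 5): res(0,12)=23
after path 5 (5→6→4→0→12, push 1): res(0,12)=22
after path 6 (5→6→3→4→0→12, push 12): res(0,12)=10

Residual capacity of (0,12): 10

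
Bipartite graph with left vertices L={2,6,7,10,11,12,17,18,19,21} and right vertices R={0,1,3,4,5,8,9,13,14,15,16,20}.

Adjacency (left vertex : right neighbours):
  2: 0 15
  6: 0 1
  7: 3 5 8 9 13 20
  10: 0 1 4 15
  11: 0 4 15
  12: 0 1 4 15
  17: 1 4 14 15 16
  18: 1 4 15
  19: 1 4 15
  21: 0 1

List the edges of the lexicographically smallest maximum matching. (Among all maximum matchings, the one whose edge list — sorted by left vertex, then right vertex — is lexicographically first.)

Lex-smallest maximum matching: {(2,0), (6,1), (7,3), (10,4), (11,15), (17,14)}

|M| = 6 (so the lex-smallest maximum matching has 6 edges)
process left vertices in ascending order; for each, take the smallest-labelled available neighbour that still permits 6 edges overall, or leave it unmatched if none does
lex-smallest matching: {2-0, 6-1, 7-3, 10-4, 11-15, 17-14}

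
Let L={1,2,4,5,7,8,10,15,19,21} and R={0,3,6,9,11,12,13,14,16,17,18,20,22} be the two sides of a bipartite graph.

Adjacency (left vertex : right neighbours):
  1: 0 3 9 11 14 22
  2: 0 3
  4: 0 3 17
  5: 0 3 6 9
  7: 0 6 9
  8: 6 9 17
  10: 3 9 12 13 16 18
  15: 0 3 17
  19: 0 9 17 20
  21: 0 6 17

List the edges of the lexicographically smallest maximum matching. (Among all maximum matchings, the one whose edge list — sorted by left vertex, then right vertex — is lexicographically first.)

Lex-smallest maximum matching: {(1,11), (2,0), (4,3), (5,6), (7,9), (8,17), (10,12), (19,20)}

|M| = 8 (so the lex-smallest maximum matching has 8 edges)
process left vertices in ascending order; for each, take the smallest-labelled available neighbour that still permits 8 edges overall, or leave it unmatched if none does
lex-smallest matching: {1-11, 2-0, 4-3, 5-6, 7-9, 8-17, 10-12, 19-20}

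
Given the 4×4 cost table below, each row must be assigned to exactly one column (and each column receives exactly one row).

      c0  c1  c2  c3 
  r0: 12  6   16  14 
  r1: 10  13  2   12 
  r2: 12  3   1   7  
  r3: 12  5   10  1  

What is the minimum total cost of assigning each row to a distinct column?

one of 2 optimal assignments: row0→col0 (cost 12), row1→col2 (cost 2), row2→col1 (cost 3), row3→col3 (cost 1)
total = 12 + 2 + 3 + 1 = 18

Minimum assignment cost: 18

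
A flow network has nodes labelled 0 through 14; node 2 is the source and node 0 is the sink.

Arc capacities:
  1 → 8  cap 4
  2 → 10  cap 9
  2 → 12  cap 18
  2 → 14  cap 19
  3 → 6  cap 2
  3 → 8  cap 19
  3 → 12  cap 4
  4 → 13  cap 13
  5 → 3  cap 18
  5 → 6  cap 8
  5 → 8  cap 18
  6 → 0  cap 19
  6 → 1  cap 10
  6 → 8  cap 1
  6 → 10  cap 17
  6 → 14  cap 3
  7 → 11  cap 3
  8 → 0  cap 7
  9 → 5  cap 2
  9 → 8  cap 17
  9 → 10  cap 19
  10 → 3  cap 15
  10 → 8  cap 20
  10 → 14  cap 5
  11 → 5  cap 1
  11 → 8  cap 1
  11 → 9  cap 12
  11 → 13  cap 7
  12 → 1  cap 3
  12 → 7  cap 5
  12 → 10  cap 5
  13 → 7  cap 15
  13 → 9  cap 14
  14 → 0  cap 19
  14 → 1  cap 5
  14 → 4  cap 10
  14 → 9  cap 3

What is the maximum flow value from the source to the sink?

augment #1: 2→14→0 bottleneck 19, total now 19
augment #2: 2→10→8→0 bottleneck 7, total now 26
augment #3: 2→10→3→6→0 bottleneck 2, total now 28
augment #4: 2→12→7→11→5→6→0 bottleneck 1, total now 29
augment #5: 2→12→7→11→9→5→6→0 bottleneck 2, total now 31

Maximum flow value: 31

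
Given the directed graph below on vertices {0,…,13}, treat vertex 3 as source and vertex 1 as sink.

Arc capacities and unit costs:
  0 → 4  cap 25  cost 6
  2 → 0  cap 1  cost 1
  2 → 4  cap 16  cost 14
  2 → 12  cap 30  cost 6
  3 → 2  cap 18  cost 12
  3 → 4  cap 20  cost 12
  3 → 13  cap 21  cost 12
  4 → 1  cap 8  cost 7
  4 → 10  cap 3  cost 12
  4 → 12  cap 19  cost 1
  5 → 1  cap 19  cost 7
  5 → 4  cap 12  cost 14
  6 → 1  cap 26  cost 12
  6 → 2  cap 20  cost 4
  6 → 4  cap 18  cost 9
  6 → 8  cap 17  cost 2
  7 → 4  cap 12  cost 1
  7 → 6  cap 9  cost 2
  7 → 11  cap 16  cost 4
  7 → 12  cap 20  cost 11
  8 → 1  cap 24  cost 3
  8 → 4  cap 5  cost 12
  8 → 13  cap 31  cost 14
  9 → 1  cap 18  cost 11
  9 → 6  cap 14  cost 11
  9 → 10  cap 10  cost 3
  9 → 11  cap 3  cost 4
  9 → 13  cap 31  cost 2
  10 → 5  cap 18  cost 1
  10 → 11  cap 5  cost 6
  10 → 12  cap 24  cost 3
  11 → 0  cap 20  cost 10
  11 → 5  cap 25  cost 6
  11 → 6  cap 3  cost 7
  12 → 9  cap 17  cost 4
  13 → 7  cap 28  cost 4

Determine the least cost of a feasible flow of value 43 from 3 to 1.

Minimum cost for 43 units: 1154

shortest-cost path #1: 3→4→1 push 8 @ unit cost 19 (adds 152)
shortest-cost path #2: 3→13→7→6→8→1 push 9 @ unit cost 23 (adds 207)
shortest-cost path #3: 3→4→12→9→1 push 12 @ unit cost 28 (adds 336)
shortest-cost path #4: 3→13→7→11→6→8→1 push 3 @ unit cost 32 (adds 96)
shortest-cost path #5: 3→13→7→11→5→1 push 9 @ unit cost 33 (adds 297)
shortest-cost path #6: 3→2→12→9→1 push 2 @ unit cost 33 (adds 66)
total cost = 1154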